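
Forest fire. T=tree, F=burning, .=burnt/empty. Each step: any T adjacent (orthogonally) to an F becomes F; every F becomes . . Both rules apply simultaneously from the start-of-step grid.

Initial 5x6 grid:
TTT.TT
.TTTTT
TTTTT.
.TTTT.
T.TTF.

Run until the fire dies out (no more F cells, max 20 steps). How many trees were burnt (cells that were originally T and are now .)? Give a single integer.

Answer: 21

Derivation:
Step 1: +2 fires, +1 burnt (F count now 2)
Step 2: +3 fires, +2 burnt (F count now 3)
Step 3: +3 fires, +3 burnt (F count now 3)
Step 4: +5 fires, +3 burnt (F count now 5)
Step 5: +3 fires, +5 burnt (F count now 3)
Step 6: +3 fires, +3 burnt (F count now 3)
Step 7: +1 fires, +3 burnt (F count now 1)
Step 8: +1 fires, +1 burnt (F count now 1)
Step 9: +0 fires, +1 burnt (F count now 0)
Fire out after step 9
Initially T: 22, now '.': 29
Total burnt (originally-T cells now '.'): 21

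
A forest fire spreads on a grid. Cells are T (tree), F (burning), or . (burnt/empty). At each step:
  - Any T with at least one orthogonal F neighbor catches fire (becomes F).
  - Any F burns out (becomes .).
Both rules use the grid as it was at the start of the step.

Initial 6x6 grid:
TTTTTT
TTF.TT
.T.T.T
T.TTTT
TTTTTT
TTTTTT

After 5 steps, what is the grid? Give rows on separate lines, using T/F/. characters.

Step 1: 2 trees catch fire, 1 burn out
  TTFTTT
  TF..TT
  .T.T.T
  T.TTTT
  TTTTTT
  TTTTTT
Step 2: 4 trees catch fire, 2 burn out
  TF.FTT
  F...TT
  .F.T.T
  T.TTTT
  TTTTTT
  TTTTTT
Step 3: 2 trees catch fire, 4 burn out
  F...FT
  ....TT
  ...T.T
  T.TTTT
  TTTTTT
  TTTTTT
Step 4: 2 trees catch fire, 2 burn out
  .....F
  ....FT
  ...T.T
  T.TTTT
  TTTTTT
  TTTTTT
Step 5: 1 trees catch fire, 2 burn out
  ......
  .....F
  ...T.T
  T.TTTT
  TTTTTT
  TTTTTT

......
.....F
...T.T
T.TTTT
TTTTTT
TTTTTT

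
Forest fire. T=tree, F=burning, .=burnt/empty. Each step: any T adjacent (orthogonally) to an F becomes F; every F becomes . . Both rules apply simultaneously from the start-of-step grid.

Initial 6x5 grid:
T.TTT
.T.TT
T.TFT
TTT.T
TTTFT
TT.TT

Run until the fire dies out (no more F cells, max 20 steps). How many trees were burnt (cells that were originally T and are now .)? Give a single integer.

Step 1: +6 fires, +2 burnt (F count now 6)
Step 2: +6 fires, +6 burnt (F count now 6)
Step 3: +5 fires, +6 burnt (F count now 5)
Step 4: +2 fires, +5 burnt (F count now 2)
Step 5: +1 fires, +2 burnt (F count now 1)
Step 6: +0 fires, +1 burnt (F count now 0)
Fire out after step 6
Initially T: 22, now '.': 28
Total burnt (originally-T cells now '.'): 20

Answer: 20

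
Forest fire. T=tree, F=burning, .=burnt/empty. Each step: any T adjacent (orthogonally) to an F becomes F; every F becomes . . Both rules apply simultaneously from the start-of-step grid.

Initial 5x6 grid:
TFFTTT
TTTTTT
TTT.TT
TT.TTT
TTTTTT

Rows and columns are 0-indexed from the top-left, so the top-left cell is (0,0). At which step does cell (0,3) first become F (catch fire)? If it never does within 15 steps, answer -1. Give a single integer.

Step 1: cell (0,3)='F' (+4 fires, +2 burnt)
  -> target ignites at step 1
Step 2: cell (0,3)='.' (+5 fires, +4 burnt)
Step 3: cell (0,3)='.' (+4 fires, +5 burnt)
Step 4: cell (0,3)='.' (+4 fires, +4 burnt)
Step 5: cell (0,3)='.' (+4 fires, +4 burnt)
Step 6: cell (0,3)='.' (+4 fires, +4 burnt)
Step 7: cell (0,3)='.' (+1 fires, +4 burnt)
Step 8: cell (0,3)='.' (+0 fires, +1 burnt)
  fire out at step 8

1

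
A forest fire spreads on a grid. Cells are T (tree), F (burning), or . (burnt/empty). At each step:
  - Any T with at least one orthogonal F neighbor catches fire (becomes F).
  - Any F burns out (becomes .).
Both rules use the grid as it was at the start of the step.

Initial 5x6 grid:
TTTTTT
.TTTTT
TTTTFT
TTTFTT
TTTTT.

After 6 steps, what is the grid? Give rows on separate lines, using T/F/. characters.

Step 1: 6 trees catch fire, 2 burn out
  TTTTTT
  .TTTFT
  TTTF.F
  TTF.FT
  TTTFT.
Step 2: 8 trees catch fire, 6 burn out
  TTTTFT
  .TTF.F
  TTF...
  TF...F
  TTF.F.
Step 3: 6 trees catch fire, 8 burn out
  TTTF.F
  .TF...
  TF....
  F.....
  TF....
Step 4: 4 trees catch fire, 6 burn out
  TTF...
  .F....
  F.....
  ......
  F.....
Step 5: 1 trees catch fire, 4 burn out
  TF....
  ......
  ......
  ......
  ......
Step 6: 1 trees catch fire, 1 burn out
  F.....
  ......
  ......
  ......
  ......

F.....
......
......
......
......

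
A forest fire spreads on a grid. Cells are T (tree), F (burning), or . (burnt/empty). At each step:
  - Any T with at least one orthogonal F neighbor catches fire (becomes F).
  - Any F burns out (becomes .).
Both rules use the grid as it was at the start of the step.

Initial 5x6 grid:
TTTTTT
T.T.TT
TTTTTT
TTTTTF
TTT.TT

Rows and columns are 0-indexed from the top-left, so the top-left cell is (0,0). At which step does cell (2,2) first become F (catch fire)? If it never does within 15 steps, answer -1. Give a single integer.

Step 1: cell (2,2)='T' (+3 fires, +1 burnt)
Step 2: cell (2,2)='T' (+4 fires, +3 burnt)
Step 3: cell (2,2)='T' (+4 fires, +4 burnt)
Step 4: cell (2,2)='F' (+4 fires, +4 burnt)
  -> target ignites at step 4
Step 5: cell (2,2)='.' (+5 fires, +4 burnt)
Step 6: cell (2,2)='.' (+3 fires, +5 burnt)
Step 7: cell (2,2)='.' (+2 fires, +3 burnt)
Step 8: cell (2,2)='.' (+1 fires, +2 burnt)
Step 9: cell (2,2)='.' (+0 fires, +1 burnt)
  fire out at step 9

4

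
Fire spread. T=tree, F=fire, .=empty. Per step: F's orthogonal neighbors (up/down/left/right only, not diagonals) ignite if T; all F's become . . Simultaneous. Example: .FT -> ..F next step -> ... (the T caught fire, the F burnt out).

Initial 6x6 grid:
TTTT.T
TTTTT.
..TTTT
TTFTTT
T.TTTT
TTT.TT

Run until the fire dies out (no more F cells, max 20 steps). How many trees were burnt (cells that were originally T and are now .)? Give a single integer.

Step 1: +4 fires, +1 burnt (F count now 4)
Step 2: +6 fires, +4 burnt (F count now 6)
Step 3: +8 fires, +6 burnt (F count now 8)
Step 4: +8 fires, +8 burnt (F count now 8)
Step 5: +2 fires, +8 burnt (F count now 2)
Step 6: +0 fires, +2 burnt (F count now 0)
Fire out after step 6
Initially T: 29, now '.': 35
Total burnt (originally-T cells now '.'): 28

Answer: 28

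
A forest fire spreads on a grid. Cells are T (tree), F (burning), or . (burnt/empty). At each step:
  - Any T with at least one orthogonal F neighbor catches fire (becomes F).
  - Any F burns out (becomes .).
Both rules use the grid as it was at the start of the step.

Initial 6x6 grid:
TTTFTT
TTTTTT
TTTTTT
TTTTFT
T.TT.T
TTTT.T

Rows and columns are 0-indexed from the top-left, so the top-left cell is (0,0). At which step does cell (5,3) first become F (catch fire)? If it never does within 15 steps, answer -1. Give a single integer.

Step 1: cell (5,3)='T' (+6 fires, +2 burnt)
Step 2: cell (5,3)='T' (+9 fires, +6 burnt)
Step 3: cell (5,3)='F' (+8 fires, +9 burnt)
  -> target ignites at step 3
Step 4: cell (5,3)='.' (+4 fires, +8 burnt)
Step 5: cell (5,3)='.' (+3 fires, +4 burnt)
Step 6: cell (5,3)='.' (+1 fires, +3 burnt)
Step 7: cell (5,3)='.' (+0 fires, +1 burnt)
  fire out at step 7

3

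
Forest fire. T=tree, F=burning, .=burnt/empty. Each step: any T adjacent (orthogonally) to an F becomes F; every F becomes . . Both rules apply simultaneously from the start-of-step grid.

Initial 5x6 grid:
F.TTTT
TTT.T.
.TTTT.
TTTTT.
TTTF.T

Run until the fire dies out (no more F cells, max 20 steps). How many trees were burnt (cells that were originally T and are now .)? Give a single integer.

Answer: 20

Derivation:
Step 1: +3 fires, +2 burnt (F count now 3)
Step 2: +5 fires, +3 burnt (F count now 5)
Step 3: +6 fires, +5 burnt (F count now 6)
Step 4: +3 fires, +6 burnt (F count now 3)
Step 5: +2 fires, +3 burnt (F count now 2)
Step 6: +1 fires, +2 burnt (F count now 1)
Step 7: +0 fires, +1 burnt (F count now 0)
Fire out after step 7
Initially T: 21, now '.': 29
Total burnt (originally-T cells now '.'): 20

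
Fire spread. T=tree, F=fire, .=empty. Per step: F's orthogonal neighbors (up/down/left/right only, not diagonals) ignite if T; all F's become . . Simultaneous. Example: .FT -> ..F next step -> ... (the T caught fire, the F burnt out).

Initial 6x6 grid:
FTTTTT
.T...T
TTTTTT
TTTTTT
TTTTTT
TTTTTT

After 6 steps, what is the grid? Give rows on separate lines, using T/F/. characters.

Step 1: 1 trees catch fire, 1 burn out
  .FTTTT
  .T...T
  TTTTTT
  TTTTTT
  TTTTTT
  TTTTTT
Step 2: 2 trees catch fire, 1 burn out
  ..FTTT
  .F...T
  TTTTTT
  TTTTTT
  TTTTTT
  TTTTTT
Step 3: 2 trees catch fire, 2 burn out
  ...FTT
  .....T
  TFTTTT
  TTTTTT
  TTTTTT
  TTTTTT
Step 4: 4 trees catch fire, 2 burn out
  ....FT
  .....T
  F.FTTT
  TFTTTT
  TTTTTT
  TTTTTT
Step 5: 5 trees catch fire, 4 burn out
  .....F
  .....T
  ...FTT
  F.FTTT
  TFTTTT
  TTTTTT
Step 6: 6 trees catch fire, 5 burn out
  ......
  .....F
  ....FT
  ...FTT
  F.FTTT
  TFTTTT

......
.....F
....FT
...FTT
F.FTTT
TFTTTT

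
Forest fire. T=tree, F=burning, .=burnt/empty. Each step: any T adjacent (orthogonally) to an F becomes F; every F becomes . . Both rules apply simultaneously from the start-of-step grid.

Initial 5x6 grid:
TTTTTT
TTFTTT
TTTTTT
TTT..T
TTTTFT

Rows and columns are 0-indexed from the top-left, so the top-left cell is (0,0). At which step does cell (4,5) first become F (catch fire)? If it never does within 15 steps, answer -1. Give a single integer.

Step 1: cell (4,5)='F' (+6 fires, +2 burnt)
  -> target ignites at step 1
Step 2: cell (4,5)='.' (+9 fires, +6 burnt)
Step 3: cell (4,5)='.' (+8 fires, +9 burnt)
Step 4: cell (4,5)='.' (+3 fires, +8 burnt)
Step 5: cell (4,5)='.' (+0 fires, +3 burnt)
  fire out at step 5

1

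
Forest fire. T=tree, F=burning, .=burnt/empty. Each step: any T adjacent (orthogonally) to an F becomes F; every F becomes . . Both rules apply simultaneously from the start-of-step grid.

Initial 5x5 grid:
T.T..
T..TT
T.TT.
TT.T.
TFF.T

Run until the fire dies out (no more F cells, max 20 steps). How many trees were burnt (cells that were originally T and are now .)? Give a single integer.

Step 1: +2 fires, +2 burnt (F count now 2)
Step 2: +1 fires, +2 burnt (F count now 1)
Step 3: +1 fires, +1 burnt (F count now 1)
Step 4: +1 fires, +1 burnt (F count now 1)
Step 5: +1 fires, +1 burnt (F count now 1)
Step 6: +0 fires, +1 burnt (F count now 0)
Fire out after step 6
Initially T: 13, now '.': 18
Total burnt (originally-T cells now '.'): 6

Answer: 6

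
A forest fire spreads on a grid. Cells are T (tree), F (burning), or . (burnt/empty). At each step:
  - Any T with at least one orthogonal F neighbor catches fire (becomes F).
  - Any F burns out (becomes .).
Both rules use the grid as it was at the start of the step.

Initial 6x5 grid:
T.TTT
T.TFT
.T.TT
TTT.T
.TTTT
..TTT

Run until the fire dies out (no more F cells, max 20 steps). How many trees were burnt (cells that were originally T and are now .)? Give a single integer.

Answer: 19

Derivation:
Step 1: +4 fires, +1 burnt (F count now 4)
Step 2: +3 fires, +4 burnt (F count now 3)
Step 3: +1 fires, +3 burnt (F count now 1)
Step 4: +1 fires, +1 burnt (F count now 1)
Step 5: +2 fires, +1 burnt (F count now 2)
Step 6: +2 fires, +2 burnt (F count now 2)
Step 7: +3 fires, +2 burnt (F count now 3)
Step 8: +1 fires, +3 burnt (F count now 1)
Step 9: +2 fires, +1 burnt (F count now 2)
Step 10: +0 fires, +2 burnt (F count now 0)
Fire out after step 10
Initially T: 21, now '.': 28
Total burnt (originally-T cells now '.'): 19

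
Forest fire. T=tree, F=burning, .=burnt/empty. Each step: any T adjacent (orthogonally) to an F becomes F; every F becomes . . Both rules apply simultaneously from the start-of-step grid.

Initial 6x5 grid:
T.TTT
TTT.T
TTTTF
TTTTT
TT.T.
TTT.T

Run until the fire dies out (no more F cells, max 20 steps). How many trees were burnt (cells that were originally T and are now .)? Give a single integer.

Answer: 23

Derivation:
Step 1: +3 fires, +1 burnt (F count now 3)
Step 2: +3 fires, +3 burnt (F count now 3)
Step 3: +5 fires, +3 burnt (F count now 5)
Step 4: +4 fires, +5 burnt (F count now 4)
Step 5: +3 fires, +4 burnt (F count now 3)
Step 6: +3 fires, +3 burnt (F count now 3)
Step 7: +2 fires, +3 burnt (F count now 2)
Step 8: +0 fires, +2 burnt (F count now 0)
Fire out after step 8
Initially T: 24, now '.': 29
Total burnt (originally-T cells now '.'): 23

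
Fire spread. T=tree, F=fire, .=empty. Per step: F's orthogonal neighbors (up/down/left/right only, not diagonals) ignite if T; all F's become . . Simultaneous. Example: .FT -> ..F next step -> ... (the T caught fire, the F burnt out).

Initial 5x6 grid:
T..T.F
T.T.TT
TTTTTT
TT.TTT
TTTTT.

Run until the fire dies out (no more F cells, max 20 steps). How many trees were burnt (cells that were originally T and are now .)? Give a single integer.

Step 1: +1 fires, +1 burnt (F count now 1)
Step 2: +2 fires, +1 burnt (F count now 2)
Step 3: +2 fires, +2 burnt (F count now 2)
Step 4: +2 fires, +2 burnt (F count now 2)
Step 5: +3 fires, +2 burnt (F count now 3)
Step 6: +3 fires, +3 burnt (F count now 3)
Step 7: +3 fires, +3 burnt (F count now 3)
Step 8: +3 fires, +3 burnt (F count now 3)
Step 9: +2 fires, +3 burnt (F count now 2)
Step 10: +0 fires, +2 burnt (F count now 0)
Fire out after step 10
Initially T: 22, now '.': 29
Total burnt (originally-T cells now '.'): 21

Answer: 21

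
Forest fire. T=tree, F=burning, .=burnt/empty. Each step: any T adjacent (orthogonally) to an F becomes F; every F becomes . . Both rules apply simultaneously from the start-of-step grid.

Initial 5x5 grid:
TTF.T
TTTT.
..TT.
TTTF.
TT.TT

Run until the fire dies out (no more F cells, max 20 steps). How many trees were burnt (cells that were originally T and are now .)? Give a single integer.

Step 1: +5 fires, +2 burnt (F count now 5)
Step 2: +6 fires, +5 burnt (F count now 6)
Step 3: +3 fires, +6 burnt (F count now 3)
Step 4: +1 fires, +3 burnt (F count now 1)
Step 5: +0 fires, +1 burnt (F count now 0)
Fire out after step 5
Initially T: 16, now '.': 24
Total burnt (originally-T cells now '.'): 15

Answer: 15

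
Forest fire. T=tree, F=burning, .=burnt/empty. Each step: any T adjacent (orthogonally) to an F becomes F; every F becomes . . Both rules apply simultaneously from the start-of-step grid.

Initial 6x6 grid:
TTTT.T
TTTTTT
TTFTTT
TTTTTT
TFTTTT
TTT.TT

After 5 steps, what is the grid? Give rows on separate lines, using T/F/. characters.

Step 1: 8 trees catch fire, 2 burn out
  TTTT.T
  TTFTTT
  TF.FTT
  TFFTTT
  F.FTTT
  TFT.TT
Step 2: 10 trees catch fire, 8 burn out
  TTFT.T
  TF.FTT
  F...FT
  F..FTT
  ...FTT
  F.F.TT
Step 3: 7 trees catch fire, 10 burn out
  TF.F.T
  F...FT
  .....F
  ....FT
  ....FT
  ....TT
Step 4: 5 trees catch fire, 7 burn out
  F....T
  .....F
  ......
  .....F
  .....F
  ....FT
Step 5: 2 trees catch fire, 5 burn out
  .....F
  ......
  ......
  ......
  ......
  .....F

.....F
......
......
......
......
.....F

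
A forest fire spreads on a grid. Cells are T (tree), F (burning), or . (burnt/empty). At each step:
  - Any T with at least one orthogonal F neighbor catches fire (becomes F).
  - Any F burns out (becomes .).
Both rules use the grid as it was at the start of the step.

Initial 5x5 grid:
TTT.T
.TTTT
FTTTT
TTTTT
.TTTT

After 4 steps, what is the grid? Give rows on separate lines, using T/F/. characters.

Step 1: 2 trees catch fire, 1 burn out
  TTT.T
  .TTTT
  .FTTT
  FTTTT
  .TTTT
Step 2: 3 trees catch fire, 2 burn out
  TTT.T
  .FTTT
  ..FTT
  .FTTT
  .TTTT
Step 3: 5 trees catch fire, 3 burn out
  TFT.T
  ..FTT
  ...FT
  ..FTT
  .FTTT
Step 4: 6 trees catch fire, 5 burn out
  F.F.T
  ...FT
  ....F
  ...FT
  ..FTT

F.F.T
...FT
....F
...FT
..FTT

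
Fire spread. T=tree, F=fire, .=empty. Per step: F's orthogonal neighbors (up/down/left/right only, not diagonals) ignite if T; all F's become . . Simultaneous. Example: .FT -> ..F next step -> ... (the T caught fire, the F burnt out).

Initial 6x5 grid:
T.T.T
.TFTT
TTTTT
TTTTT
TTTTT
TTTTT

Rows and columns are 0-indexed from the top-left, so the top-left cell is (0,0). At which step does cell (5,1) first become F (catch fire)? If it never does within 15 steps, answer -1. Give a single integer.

Step 1: cell (5,1)='T' (+4 fires, +1 burnt)
Step 2: cell (5,1)='T' (+4 fires, +4 burnt)
Step 3: cell (5,1)='T' (+6 fires, +4 burnt)
Step 4: cell (5,1)='T' (+5 fires, +6 burnt)
Step 5: cell (5,1)='F' (+4 fires, +5 burnt)
  -> target ignites at step 5
Step 6: cell (5,1)='.' (+2 fires, +4 burnt)
Step 7: cell (5,1)='.' (+0 fires, +2 burnt)
  fire out at step 7

5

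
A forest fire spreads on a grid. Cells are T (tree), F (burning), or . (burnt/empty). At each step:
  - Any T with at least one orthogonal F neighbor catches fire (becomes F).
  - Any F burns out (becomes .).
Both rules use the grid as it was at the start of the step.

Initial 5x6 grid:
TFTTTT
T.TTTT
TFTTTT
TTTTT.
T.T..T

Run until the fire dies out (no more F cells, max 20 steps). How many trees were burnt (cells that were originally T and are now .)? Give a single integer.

Step 1: +5 fires, +2 burnt (F count now 5)
Step 2: +6 fires, +5 burnt (F count now 6)
Step 3: +6 fires, +6 burnt (F count now 6)
Step 4: +4 fires, +6 burnt (F count now 4)
Step 5: +1 fires, +4 burnt (F count now 1)
Step 6: +0 fires, +1 burnt (F count now 0)
Fire out after step 6
Initially T: 23, now '.': 29
Total burnt (originally-T cells now '.'): 22

Answer: 22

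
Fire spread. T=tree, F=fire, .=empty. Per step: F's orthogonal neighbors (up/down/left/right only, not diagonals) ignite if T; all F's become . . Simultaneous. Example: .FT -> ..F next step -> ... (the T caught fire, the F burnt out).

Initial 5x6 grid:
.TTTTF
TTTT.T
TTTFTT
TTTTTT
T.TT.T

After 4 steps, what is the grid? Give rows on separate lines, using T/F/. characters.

Step 1: 6 trees catch fire, 2 burn out
  .TTTF.
  TTTF.F
  TTF.FT
  TTTFTT
  T.TT.T
Step 2: 7 trees catch fire, 6 burn out
  .TTF..
  TTF...
  TF...F
  TTF.FT
  T.TF.T
Step 3: 6 trees catch fire, 7 burn out
  .TF...
  TF....
  F.....
  TF...F
  T.F..T
Step 4: 4 trees catch fire, 6 burn out
  .F....
  F.....
  ......
  F.....
  T....F

.F....
F.....
......
F.....
T....F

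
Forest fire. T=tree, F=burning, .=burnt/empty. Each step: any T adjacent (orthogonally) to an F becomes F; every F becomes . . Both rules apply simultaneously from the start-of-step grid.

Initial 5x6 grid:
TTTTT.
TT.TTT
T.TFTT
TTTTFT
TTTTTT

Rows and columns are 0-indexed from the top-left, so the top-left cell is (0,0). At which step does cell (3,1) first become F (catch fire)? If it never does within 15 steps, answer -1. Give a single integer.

Step 1: cell (3,1)='T' (+6 fires, +2 burnt)
Step 2: cell (3,1)='T' (+6 fires, +6 burnt)
Step 3: cell (3,1)='F' (+5 fires, +6 burnt)
  -> target ignites at step 3
Step 4: cell (3,1)='.' (+3 fires, +5 burnt)
Step 5: cell (3,1)='.' (+4 fires, +3 burnt)
Step 6: cell (3,1)='.' (+1 fires, +4 burnt)
Step 7: cell (3,1)='.' (+0 fires, +1 burnt)
  fire out at step 7

3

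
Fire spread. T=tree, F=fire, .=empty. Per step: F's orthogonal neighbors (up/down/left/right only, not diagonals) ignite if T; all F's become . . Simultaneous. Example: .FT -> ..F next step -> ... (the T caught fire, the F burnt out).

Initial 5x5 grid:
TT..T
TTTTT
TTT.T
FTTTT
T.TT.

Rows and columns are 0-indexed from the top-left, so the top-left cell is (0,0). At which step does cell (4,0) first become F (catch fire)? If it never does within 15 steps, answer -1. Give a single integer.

Step 1: cell (4,0)='F' (+3 fires, +1 burnt)
  -> target ignites at step 1
Step 2: cell (4,0)='.' (+3 fires, +3 burnt)
Step 3: cell (4,0)='.' (+5 fires, +3 burnt)
Step 4: cell (4,0)='.' (+4 fires, +5 burnt)
Step 5: cell (4,0)='.' (+2 fires, +4 burnt)
Step 6: cell (4,0)='.' (+1 fires, +2 burnt)
Step 7: cell (4,0)='.' (+1 fires, +1 burnt)
Step 8: cell (4,0)='.' (+0 fires, +1 burnt)
  fire out at step 8

1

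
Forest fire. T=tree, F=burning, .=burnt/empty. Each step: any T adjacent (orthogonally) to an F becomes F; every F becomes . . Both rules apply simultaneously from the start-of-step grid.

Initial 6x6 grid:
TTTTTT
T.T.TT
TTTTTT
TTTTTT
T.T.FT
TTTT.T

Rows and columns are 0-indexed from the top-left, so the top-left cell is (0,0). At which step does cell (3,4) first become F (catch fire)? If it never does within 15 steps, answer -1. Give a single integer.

Step 1: cell (3,4)='F' (+2 fires, +1 burnt)
  -> target ignites at step 1
Step 2: cell (3,4)='.' (+4 fires, +2 burnt)
Step 3: cell (3,4)='.' (+4 fires, +4 burnt)
Step 4: cell (3,4)='.' (+5 fires, +4 burnt)
Step 5: cell (3,4)='.' (+6 fires, +5 burnt)
Step 6: cell (3,4)='.' (+5 fires, +6 burnt)
Step 7: cell (3,4)='.' (+3 fires, +5 burnt)
Step 8: cell (3,4)='.' (+1 fires, +3 burnt)
Step 9: cell (3,4)='.' (+0 fires, +1 burnt)
  fire out at step 9

1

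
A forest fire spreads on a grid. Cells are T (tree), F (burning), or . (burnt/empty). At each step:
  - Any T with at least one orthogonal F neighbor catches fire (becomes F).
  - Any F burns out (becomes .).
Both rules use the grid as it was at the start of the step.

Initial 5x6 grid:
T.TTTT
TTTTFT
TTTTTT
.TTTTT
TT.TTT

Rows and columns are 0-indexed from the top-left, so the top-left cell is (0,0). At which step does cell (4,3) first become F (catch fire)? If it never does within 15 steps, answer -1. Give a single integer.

Step 1: cell (4,3)='T' (+4 fires, +1 burnt)
Step 2: cell (4,3)='T' (+6 fires, +4 burnt)
Step 3: cell (4,3)='T' (+6 fires, +6 burnt)
Step 4: cell (4,3)='F' (+5 fires, +6 burnt)
  -> target ignites at step 4
Step 5: cell (4,3)='.' (+3 fires, +5 burnt)
Step 6: cell (4,3)='.' (+1 fires, +3 burnt)
Step 7: cell (4,3)='.' (+1 fires, +1 burnt)
Step 8: cell (4,3)='.' (+0 fires, +1 burnt)
  fire out at step 8

4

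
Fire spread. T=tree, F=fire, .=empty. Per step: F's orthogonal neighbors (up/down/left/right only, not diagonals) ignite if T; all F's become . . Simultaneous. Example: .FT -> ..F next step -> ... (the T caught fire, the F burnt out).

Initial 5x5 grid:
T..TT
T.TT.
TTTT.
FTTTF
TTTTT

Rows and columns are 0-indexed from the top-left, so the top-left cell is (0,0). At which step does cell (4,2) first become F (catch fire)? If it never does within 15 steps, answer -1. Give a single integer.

Step 1: cell (4,2)='T' (+5 fires, +2 burnt)
Step 2: cell (4,2)='T' (+6 fires, +5 burnt)
Step 3: cell (4,2)='F' (+4 fires, +6 burnt)
  -> target ignites at step 3
Step 4: cell (4,2)='.' (+2 fires, +4 burnt)
Step 5: cell (4,2)='.' (+1 fires, +2 burnt)
Step 6: cell (4,2)='.' (+0 fires, +1 burnt)
  fire out at step 6

3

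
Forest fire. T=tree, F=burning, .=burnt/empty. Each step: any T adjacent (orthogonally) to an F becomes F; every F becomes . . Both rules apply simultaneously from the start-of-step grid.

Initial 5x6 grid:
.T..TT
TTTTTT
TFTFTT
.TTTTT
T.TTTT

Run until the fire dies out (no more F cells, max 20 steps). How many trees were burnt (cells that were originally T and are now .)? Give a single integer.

Step 1: +7 fires, +2 burnt (F count now 7)
Step 2: +8 fires, +7 burnt (F count now 8)
Step 3: +5 fires, +8 burnt (F count now 5)
Step 4: +2 fires, +5 burnt (F count now 2)
Step 5: +0 fires, +2 burnt (F count now 0)
Fire out after step 5
Initially T: 23, now '.': 29
Total burnt (originally-T cells now '.'): 22

Answer: 22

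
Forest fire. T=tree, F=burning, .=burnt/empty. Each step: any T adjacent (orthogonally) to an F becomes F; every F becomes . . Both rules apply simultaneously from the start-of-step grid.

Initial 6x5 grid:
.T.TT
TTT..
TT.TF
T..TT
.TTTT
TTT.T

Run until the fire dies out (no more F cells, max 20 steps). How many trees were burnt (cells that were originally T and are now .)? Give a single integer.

Step 1: +2 fires, +1 burnt (F count now 2)
Step 2: +2 fires, +2 burnt (F count now 2)
Step 3: +2 fires, +2 burnt (F count now 2)
Step 4: +1 fires, +2 burnt (F count now 1)
Step 5: +2 fires, +1 burnt (F count now 2)
Step 6: +1 fires, +2 burnt (F count now 1)
Step 7: +1 fires, +1 burnt (F count now 1)
Step 8: +0 fires, +1 burnt (F count now 0)
Fire out after step 8
Initially T: 20, now '.': 21
Total burnt (originally-T cells now '.'): 11

Answer: 11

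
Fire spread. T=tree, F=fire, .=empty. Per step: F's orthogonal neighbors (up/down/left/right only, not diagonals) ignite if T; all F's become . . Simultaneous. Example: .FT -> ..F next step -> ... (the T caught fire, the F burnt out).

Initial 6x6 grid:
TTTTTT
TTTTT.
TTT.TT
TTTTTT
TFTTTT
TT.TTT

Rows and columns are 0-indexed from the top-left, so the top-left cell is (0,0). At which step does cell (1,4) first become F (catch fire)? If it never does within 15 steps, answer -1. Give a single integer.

Step 1: cell (1,4)='T' (+4 fires, +1 burnt)
Step 2: cell (1,4)='T' (+5 fires, +4 burnt)
Step 3: cell (1,4)='T' (+6 fires, +5 burnt)
Step 4: cell (1,4)='T' (+6 fires, +6 burnt)
Step 5: cell (1,4)='T' (+6 fires, +6 burnt)
Step 6: cell (1,4)='F' (+3 fires, +6 burnt)
  -> target ignites at step 6
Step 7: cell (1,4)='.' (+1 fires, +3 burnt)
Step 8: cell (1,4)='.' (+1 fires, +1 burnt)
Step 9: cell (1,4)='.' (+0 fires, +1 burnt)
  fire out at step 9

6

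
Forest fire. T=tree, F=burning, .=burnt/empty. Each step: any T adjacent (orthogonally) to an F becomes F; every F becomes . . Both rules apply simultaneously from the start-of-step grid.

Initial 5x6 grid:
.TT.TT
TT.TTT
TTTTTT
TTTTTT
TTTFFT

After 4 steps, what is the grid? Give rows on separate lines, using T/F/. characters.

Step 1: 4 trees catch fire, 2 burn out
  .TT.TT
  TT.TTT
  TTTTTT
  TTTFFT
  TTF..F
Step 2: 5 trees catch fire, 4 burn out
  .TT.TT
  TT.TTT
  TTTFFT
  TTF..F
  TF....
Step 3: 6 trees catch fire, 5 burn out
  .TT.TT
  TT.FFT
  TTF..F
  TF....
  F.....
Step 4: 4 trees catch fire, 6 burn out
  .TT.FT
  TT...F
  TF....
  F.....
  ......

.TT.FT
TT...F
TF....
F.....
......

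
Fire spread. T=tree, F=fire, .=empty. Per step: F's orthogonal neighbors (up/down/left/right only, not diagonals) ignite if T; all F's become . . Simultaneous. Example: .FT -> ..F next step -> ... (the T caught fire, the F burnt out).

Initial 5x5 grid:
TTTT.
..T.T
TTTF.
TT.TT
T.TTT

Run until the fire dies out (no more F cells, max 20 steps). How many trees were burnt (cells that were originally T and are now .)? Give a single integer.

Step 1: +2 fires, +1 burnt (F count now 2)
Step 2: +4 fires, +2 burnt (F count now 4)
Step 3: +5 fires, +4 burnt (F count now 5)
Step 4: +3 fires, +5 burnt (F count now 3)
Step 5: +2 fires, +3 burnt (F count now 2)
Step 6: +0 fires, +2 burnt (F count now 0)
Fire out after step 6
Initially T: 17, now '.': 24
Total burnt (originally-T cells now '.'): 16

Answer: 16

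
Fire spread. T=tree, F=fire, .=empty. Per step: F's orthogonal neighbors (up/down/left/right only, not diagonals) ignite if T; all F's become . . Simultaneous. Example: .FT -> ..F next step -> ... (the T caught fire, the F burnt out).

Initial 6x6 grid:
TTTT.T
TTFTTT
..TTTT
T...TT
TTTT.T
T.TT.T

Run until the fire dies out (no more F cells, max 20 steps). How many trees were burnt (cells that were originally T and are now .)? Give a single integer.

Answer: 18

Derivation:
Step 1: +4 fires, +1 burnt (F count now 4)
Step 2: +5 fires, +4 burnt (F count now 5)
Step 3: +3 fires, +5 burnt (F count now 3)
Step 4: +3 fires, +3 burnt (F count now 3)
Step 5: +1 fires, +3 burnt (F count now 1)
Step 6: +1 fires, +1 burnt (F count now 1)
Step 7: +1 fires, +1 burnt (F count now 1)
Step 8: +0 fires, +1 burnt (F count now 0)
Fire out after step 8
Initially T: 26, now '.': 28
Total burnt (originally-T cells now '.'): 18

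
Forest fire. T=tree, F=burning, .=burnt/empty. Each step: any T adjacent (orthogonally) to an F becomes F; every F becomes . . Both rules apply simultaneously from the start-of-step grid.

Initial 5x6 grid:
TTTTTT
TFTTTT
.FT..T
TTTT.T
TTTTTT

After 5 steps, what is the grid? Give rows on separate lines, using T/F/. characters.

Step 1: 5 trees catch fire, 2 burn out
  TFTTTT
  F.FTTT
  ..F..T
  TFTT.T
  TTTTTT
Step 2: 6 trees catch fire, 5 burn out
  F.FTTT
  ...FTT
  .....T
  F.FT.T
  TFTTTT
Step 3: 5 trees catch fire, 6 burn out
  ...FTT
  ....FT
  .....T
  ...F.T
  F.FTTT
Step 4: 3 trees catch fire, 5 burn out
  ....FT
  .....F
  .....T
  .....T
  ...FTT
Step 5: 3 trees catch fire, 3 burn out
  .....F
  ......
  .....F
  .....T
  ....FT

.....F
......
.....F
.....T
....FT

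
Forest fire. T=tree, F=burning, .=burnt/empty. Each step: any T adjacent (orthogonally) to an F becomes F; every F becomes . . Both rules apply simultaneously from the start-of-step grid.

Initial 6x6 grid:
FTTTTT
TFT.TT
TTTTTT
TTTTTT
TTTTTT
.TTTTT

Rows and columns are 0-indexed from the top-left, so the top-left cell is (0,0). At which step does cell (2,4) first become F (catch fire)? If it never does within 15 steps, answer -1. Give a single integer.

Step 1: cell (2,4)='T' (+4 fires, +2 burnt)
Step 2: cell (2,4)='T' (+4 fires, +4 burnt)
Step 3: cell (2,4)='T' (+5 fires, +4 burnt)
Step 4: cell (2,4)='F' (+6 fires, +5 burnt)
  -> target ignites at step 4
Step 5: cell (2,4)='.' (+6 fires, +6 burnt)
Step 6: cell (2,4)='.' (+4 fires, +6 burnt)
Step 7: cell (2,4)='.' (+2 fires, +4 burnt)
Step 8: cell (2,4)='.' (+1 fires, +2 burnt)
Step 9: cell (2,4)='.' (+0 fires, +1 burnt)
  fire out at step 9

4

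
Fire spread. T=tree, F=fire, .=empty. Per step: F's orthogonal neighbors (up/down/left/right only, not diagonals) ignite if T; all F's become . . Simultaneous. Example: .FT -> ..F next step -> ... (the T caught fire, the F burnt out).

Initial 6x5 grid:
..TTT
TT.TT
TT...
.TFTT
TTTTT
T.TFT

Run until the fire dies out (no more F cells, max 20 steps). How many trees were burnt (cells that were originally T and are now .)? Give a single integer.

Step 1: +6 fires, +2 burnt (F count now 6)
Step 2: +4 fires, +6 burnt (F count now 4)
Step 3: +3 fires, +4 burnt (F count now 3)
Step 4: +2 fires, +3 burnt (F count now 2)
Step 5: +0 fires, +2 burnt (F count now 0)
Fire out after step 5
Initially T: 20, now '.': 25
Total burnt (originally-T cells now '.'): 15

Answer: 15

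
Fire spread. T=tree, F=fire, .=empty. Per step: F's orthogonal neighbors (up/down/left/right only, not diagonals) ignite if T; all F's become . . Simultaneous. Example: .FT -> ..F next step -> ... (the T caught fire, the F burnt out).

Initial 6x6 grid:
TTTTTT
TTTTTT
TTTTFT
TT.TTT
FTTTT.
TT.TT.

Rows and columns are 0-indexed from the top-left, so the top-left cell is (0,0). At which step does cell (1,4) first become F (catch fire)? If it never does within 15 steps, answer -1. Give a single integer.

Step 1: cell (1,4)='F' (+7 fires, +2 burnt)
  -> target ignites at step 1
Step 2: cell (1,4)='.' (+11 fires, +7 burnt)
Step 3: cell (1,4)='.' (+7 fires, +11 burnt)
Step 4: cell (1,4)='.' (+4 fires, +7 burnt)
Step 5: cell (1,4)='.' (+1 fires, +4 burnt)
Step 6: cell (1,4)='.' (+0 fires, +1 burnt)
  fire out at step 6

1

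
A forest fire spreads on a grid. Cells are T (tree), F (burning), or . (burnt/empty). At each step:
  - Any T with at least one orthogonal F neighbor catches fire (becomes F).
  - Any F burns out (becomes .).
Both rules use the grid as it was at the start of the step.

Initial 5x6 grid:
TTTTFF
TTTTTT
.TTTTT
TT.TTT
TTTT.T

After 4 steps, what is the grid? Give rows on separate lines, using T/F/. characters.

Step 1: 3 trees catch fire, 2 burn out
  TTTF..
  TTTTFF
  .TTTTT
  TT.TTT
  TTTT.T
Step 2: 4 trees catch fire, 3 burn out
  TTF...
  TTTF..
  .TTTFF
  TT.TTT
  TTTT.T
Step 3: 5 trees catch fire, 4 burn out
  TF....
  TTF...
  .TTF..
  TT.TFF
  TTTT.T
Step 4: 5 trees catch fire, 5 burn out
  F.....
  TF....
  .TF...
  TT.F..
  TTTT.F

F.....
TF....
.TF...
TT.F..
TTTT.F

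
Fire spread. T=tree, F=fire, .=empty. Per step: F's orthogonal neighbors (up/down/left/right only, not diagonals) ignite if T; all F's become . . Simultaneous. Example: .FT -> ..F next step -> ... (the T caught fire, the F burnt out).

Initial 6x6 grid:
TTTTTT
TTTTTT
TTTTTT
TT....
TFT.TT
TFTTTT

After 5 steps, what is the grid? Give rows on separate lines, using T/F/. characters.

Step 1: 5 trees catch fire, 2 burn out
  TTTTTT
  TTTTTT
  TTTTTT
  TF....
  F.F.TT
  F.FTTT
Step 2: 3 trees catch fire, 5 burn out
  TTTTTT
  TTTTTT
  TFTTTT
  F.....
  ....TT
  ...FTT
Step 3: 4 trees catch fire, 3 burn out
  TTTTTT
  TFTTTT
  F.FTTT
  ......
  ....TT
  ....FT
Step 4: 6 trees catch fire, 4 burn out
  TFTTTT
  F.FTTT
  ...FTT
  ......
  ....FT
  .....F
Step 5: 5 trees catch fire, 6 burn out
  F.FTTT
  ...FTT
  ....FT
  ......
  .....F
  ......

F.FTTT
...FTT
....FT
......
.....F
......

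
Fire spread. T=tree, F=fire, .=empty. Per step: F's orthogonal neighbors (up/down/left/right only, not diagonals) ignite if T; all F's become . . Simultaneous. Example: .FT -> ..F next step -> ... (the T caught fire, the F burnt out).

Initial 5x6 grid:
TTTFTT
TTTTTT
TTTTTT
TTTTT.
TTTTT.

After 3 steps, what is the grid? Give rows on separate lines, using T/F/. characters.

Step 1: 3 trees catch fire, 1 burn out
  TTF.FT
  TTTFTT
  TTTTTT
  TTTTT.
  TTTTT.
Step 2: 5 trees catch fire, 3 burn out
  TF...F
  TTF.FT
  TTTFTT
  TTTTT.
  TTTTT.
Step 3: 6 trees catch fire, 5 burn out
  F.....
  TF...F
  TTF.FT
  TTTFT.
  TTTTT.

F.....
TF...F
TTF.FT
TTTFT.
TTTTT.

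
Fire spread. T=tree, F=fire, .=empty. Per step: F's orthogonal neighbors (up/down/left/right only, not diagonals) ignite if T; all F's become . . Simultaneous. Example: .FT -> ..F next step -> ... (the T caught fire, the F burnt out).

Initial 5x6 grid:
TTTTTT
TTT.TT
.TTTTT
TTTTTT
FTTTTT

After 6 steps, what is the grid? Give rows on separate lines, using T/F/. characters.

Step 1: 2 trees catch fire, 1 burn out
  TTTTTT
  TTT.TT
  .TTTTT
  FTTTTT
  .FTTTT
Step 2: 2 trees catch fire, 2 burn out
  TTTTTT
  TTT.TT
  .TTTTT
  .FTTTT
  ..FTTT
Step 3: 3 trees catch fire, 2 burn out
  TTTTTT
  TTT.TT
  .FTTTT
  ..FTTT
  ...FTT
Step 4: 4 trees catch fire, 3 burn out
  TTTTTT
  TFT.TT
  ..FTTT
  ...FTT
  ....FT
Step 5: 6 trees catch fire, 4 burn out
  TFTTTT
  F.F.TT
  ...FTT
  ....FT
  .....F
Step 6: 4 trees catch fire, 6 burn out
  F.FTTT
  ....TT
  ....FT
  .....F
  ......

F.FTTT
....TT
....FT
.....F
......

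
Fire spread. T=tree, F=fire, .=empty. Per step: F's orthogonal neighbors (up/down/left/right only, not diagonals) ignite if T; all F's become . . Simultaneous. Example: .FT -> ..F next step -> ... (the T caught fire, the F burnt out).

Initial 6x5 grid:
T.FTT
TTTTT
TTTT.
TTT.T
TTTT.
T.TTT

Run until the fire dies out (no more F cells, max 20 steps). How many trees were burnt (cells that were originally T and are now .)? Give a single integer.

Step 1: +2 fires, +1 burnt (F count now 2)
Step 2: +4 fires, +2 burnt (F count now 4)
Step 3: +5 fires, +4 burnt (F count now 5)
Step 4: +4 fires, +5 burnt (F count now 4)
Step 5: +4 fires, +4 burnt (F count now 4)
Step 6: +2 fires, +4 burnt (F count now 2)
Step 7: +2 fires, +2 burnt (F count now 2)
Step 8: +0 fires, +2 burnt (F count now 0)
Fire out after step 8
Initially T: 24, now '.': 29
Total burnt (originally-T cells now '.'): 23

Answer: 23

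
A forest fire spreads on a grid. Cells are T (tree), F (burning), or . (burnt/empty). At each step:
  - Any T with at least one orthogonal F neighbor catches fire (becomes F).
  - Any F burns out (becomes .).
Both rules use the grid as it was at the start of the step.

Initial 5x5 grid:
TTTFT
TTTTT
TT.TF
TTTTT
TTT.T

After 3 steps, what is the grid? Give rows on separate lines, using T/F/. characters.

Step 1: 6 trees catch fire, 2 burn out
  TTF.F
  TTTFF
  TT.F.
  TTTTF
  TTT.T
Step 2: 4 trees catch fire, 6 burn out
  TF...
  TTF..
  TT...
  TTTF.
  TTT.F
Step 3: 3 trees catch fire, 4 burn out
  F....
  TF...
  TT...
  TTF..
  TTT..

F....
TF...
TT...
TTF..
TTT..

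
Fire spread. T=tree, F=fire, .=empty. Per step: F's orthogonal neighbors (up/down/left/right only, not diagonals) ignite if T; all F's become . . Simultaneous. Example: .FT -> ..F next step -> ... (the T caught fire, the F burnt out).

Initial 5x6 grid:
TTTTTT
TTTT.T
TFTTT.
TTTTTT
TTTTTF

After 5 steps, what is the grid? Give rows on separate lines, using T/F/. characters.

Step 1: 6 trees catch fire, 2 burn out
  TTTTTT
  TFTT.T
  F.FTT.
  TFTTTF
  TTTTF.
Step 2: 9 trees catch fire, 6 burn out
  TFTTTT
  F.FT.T
  ...FT.
  F.FTF.
  TFTF..
Step 3: 7 trees catch fire, 9 burn out
  F.FTTT
  ...F.T
  ....F.
  ...F..
  F.F...
Step 4: 1 trees catch fire, 7 burn out
  ...FTT
  .....T
  ......
  ......
  ......
Step 5: 1 trees catch fire, 1 burn out
  ....FT
  .....T
  ......
  ......
  ......

....FT
.....T
......
......
......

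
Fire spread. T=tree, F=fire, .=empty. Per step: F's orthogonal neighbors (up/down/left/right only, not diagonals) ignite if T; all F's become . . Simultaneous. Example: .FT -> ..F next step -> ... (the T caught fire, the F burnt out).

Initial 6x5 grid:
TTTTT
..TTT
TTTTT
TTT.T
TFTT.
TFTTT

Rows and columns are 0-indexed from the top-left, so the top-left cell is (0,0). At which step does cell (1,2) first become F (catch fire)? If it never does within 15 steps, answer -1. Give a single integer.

Step 1: cell (1,2)='T' (+5 fires, +2 burnt)
Step 2: cell (1,2)='T' (+5 fires, +5 burnt)
Step 3: cell (1,2)='T' (+3 fires, +5 burnt)
Step 4: cell (1,2)='F' (+2 fires, +3 burnt)
  -> target ignites at step 4
Step 5: cell (1,2)='.' (+3 fires, +2 burnt)
Step 6: cell (1,2)='.' (+4 fires, +3 burnt)
Step 7: cell (1,2)='.' (+2 fires, +4 burnt)
Step 8: cell (1,2)='.' (+0 fires, +2 burnt)
  fire out at step 8

4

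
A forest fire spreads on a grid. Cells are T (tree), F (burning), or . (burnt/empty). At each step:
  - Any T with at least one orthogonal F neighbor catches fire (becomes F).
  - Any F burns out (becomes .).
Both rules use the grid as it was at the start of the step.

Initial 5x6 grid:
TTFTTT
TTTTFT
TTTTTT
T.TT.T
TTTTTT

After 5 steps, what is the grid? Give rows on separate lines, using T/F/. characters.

Step 1: 7 trees catch fire, 2 burn out
  TF.FFT
  TTFF.F
  TTTTFT
  T.TT.T
  TTTTTT
Step 2: 6 trees catch fire, 7 burn out
  F....F
  TF....
  TTFF.F
  T.TT.T
  TTTTTT
Step 3: 5 trees catch fire, 6 burn out
  ......
  F.....
  TF....
  T.FF.F
  TTTTTT
Step 4: 4 trees catch fire, 5 burn out
  ......
  ......
  F.....
  T.....
  TTFFTF
Step 5: 3 trees catch fire, 4 burn out
  ......
  ......
  ......
  F.....
  TF..F.

......
......
......
F.....
TF..F.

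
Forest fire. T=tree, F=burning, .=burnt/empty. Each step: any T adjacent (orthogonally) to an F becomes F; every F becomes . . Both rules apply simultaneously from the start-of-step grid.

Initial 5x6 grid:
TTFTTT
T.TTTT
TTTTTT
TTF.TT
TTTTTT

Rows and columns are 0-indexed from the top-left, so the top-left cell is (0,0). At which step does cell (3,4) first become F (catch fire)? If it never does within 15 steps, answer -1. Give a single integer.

Step 1: cell (3,4)='T' (+6 fires, +2 burnt)
Step 2: cell (3,4)='T' (+8 fires, +6 burnt)
Step 3: cell (3,4)='T' (+7 fires, +8 burnt)
Step 4: cell (3,4)='F' (+4 fires, +7 burnt)
  -> target ignites at step 4
Step 5: cell (3,4)='.' (+1 fires, +4 burnt)
Step 6: cell (3,4)='.' (+0 fires, +1 burnt)
  fire out at step 6

4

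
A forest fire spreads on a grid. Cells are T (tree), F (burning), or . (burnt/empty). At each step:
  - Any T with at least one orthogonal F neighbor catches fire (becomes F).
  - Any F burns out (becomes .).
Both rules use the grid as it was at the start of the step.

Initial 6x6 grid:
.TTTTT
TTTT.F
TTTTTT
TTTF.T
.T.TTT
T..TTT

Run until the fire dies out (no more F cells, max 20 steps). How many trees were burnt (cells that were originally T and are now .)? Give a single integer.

Answer: 26

Derivation:
Step 1: +5 fires, +2 burnt (F count now 5)
Step 2: +8 fires, +5 burnt (F count now 8)
Step 3: +7 fires, +8 burnt (F count now 7)
Step 4: +4 fires, +7 burnt (F count now 4)
Step 5: +2 fires, +4 burnt (F count now 2)
Step 6: +0 fires, +2 burnt (F count now 0)
Fire out after step 6
Initially T: 27, now '.': 35
Total burnt (originally-T cells now '.'): 26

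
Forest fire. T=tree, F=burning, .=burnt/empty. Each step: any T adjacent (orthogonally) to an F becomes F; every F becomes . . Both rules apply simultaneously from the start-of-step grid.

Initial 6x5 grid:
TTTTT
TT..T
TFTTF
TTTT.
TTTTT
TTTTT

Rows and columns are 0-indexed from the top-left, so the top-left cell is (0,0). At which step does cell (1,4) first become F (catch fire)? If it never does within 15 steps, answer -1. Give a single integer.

Step 1: cell (1,4)='F' (+6 fires, +2 burnt)
  -> target ignites at step 1
Step 2: cell (1,4)='.' (+7 fires, +6 burnt)
Step 3: cell (1,4)='.' (+7 fires, +7 burnt)
Step 4: cell (1,4)='.' (+4 fires, +7 burnt)
Step 5: cell (1,4)='.' (+1 fires, +4 burnt)
Step 6: cell (1,4)='.' (+0 fires, +1 burnt)
  fire out at step 6

1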